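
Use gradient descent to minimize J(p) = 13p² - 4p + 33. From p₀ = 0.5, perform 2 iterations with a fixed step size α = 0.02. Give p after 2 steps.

J′(p) = 26p - 4
p₁ = 0.5 − 0.02·9 = 0.32
p₂ = 0.32 − 0.02·4.32 = 0.2336

0.2336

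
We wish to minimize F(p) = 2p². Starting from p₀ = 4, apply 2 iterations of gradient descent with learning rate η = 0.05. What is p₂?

F′(p) = 4p
Step 1: F′(4) = 16; p₁ = 4 − 0.05·16 = 3.2
Step 2: F′(3.2) = 12.8; p₂ = 3.2 − 0.05·12.8 = 2.56

2.56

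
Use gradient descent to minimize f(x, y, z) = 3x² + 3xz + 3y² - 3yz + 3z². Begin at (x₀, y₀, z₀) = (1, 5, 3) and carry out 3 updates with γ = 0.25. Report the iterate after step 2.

(0.25, 1.25, 1.125)

∇f = (6x + 3z, 6y - 3z, 3x - 3y + 6z)
(x₁, y₁, z₁) = (1, 5, 3) − 0.25·(15, 21, 6) = (-2.75, -0.25, 1.5)
(x₂, y₂, z₂) = (-2.75, -0.25, 1.5) − 0.25·(-12, -6, 1.5) = (0.25, 1.25, 1.125)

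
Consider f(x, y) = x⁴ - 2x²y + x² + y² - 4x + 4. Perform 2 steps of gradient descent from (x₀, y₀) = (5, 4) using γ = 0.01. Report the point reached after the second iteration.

∇f = (4x³ - 4xy + 2x - 4, -2x² + 2y)
Step 1: at (5, 4), ∇f = (426, -42) → (5, 4) − 0.01·(426, -42) = (0.74, 4.42)
Step 2: at (0.74, 4.42), ∇f = (-13.982304, 7.7448) → (0.74, 4.42) − 0.01·(-13.982304, 7.7448) = (0.87982304, 4.342552)

(0.87982304, 4.342552)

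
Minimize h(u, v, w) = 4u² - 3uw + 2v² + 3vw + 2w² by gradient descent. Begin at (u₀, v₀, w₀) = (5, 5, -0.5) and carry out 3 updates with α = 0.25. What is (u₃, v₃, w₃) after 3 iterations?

(-8.609375, 3.234375, 4.03125)

∇h = (8u - 3w, 4v + 3w, -3u + 3v + 4w)
Step 1: at (5, 5, -0.5), ∇h = (41.5, 18.5, -2) → (5, 5, -0.5) − 0.25·(41.5, 18.5, -2) = (-5.375, 0.375, 0)
Step 2: at (-5.375, 0.375, 0), ∇h = (-43, 1.5, 17.25) → (-5.375, 0.375, 0) − 0.25·(-43, 1.5, 17.25) = (5.375, 0, -4.3125)
Step 3: at (5.375, 0, -4.3125), ∇h = (55.9375, -12.9375, -33.375) → (5.375, 0, -4.3125) − 0.25·(55.9375, -12.9375, -33.375) = (-8.609375, 3.234375, 4.03125)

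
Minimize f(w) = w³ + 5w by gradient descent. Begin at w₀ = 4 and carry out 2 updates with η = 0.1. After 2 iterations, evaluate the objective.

-23.813428443

f′(w) = 3w² + 5
w₁ = 4 − 0.1·53 = -1.3
w₂ = -1.3 − 0.1·10.07 = -2.307
f(-2.307) = -23.813428443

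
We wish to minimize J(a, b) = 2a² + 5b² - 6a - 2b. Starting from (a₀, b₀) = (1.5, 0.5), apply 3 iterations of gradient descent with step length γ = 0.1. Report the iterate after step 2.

(1.5, 0.2)

∇J = (4a - 6, 10b - 2)
(a₁, b₁) = (1.5, 0.5) − 0.1·(0, 3) = (1.5, 0.2)
(a₂, b₂) = (1.5, 0.2) − 0.1·(0, 0) = (1.5, 0.2)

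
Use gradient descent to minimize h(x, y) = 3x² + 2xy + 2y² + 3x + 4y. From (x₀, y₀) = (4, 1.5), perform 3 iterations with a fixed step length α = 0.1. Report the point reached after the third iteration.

(-0.08, -0.9)

∇h = (6x + 2y + 3, 2x + 4y + 4)
(x₁, y₁) = (4, 1.5) − 0.1·(30, 18) = (1, -0.3)
(x₂, y₂) = (1, -0.3) − 0.1·(8.4, 4.8) = (0.16, -0.78)
(x₃, y₃) = (0.16, -0.78) − 0.1·(2.4, 1.2) = (-0.08, -0.9)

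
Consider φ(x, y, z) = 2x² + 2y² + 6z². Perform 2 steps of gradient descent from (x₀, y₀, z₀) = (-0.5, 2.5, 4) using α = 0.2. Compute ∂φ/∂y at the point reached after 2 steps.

0.4

∇φ = (4x, 4y, 12z)
(x₁, y₁, z₁) = (-0.5, 2.5, 4) − 0.2·(-2, 10, 48) = (-0.1, 0.5, -5.6)
(x₂, y₂, z₂) = (-0.1, 0.5, -5.6) − 0.2·(-0.4, 2, -67.2) = (-0.02, 0.1, 7.84)
∂φ/∂y at (-0.02, 0.1, 7.84) = 0.4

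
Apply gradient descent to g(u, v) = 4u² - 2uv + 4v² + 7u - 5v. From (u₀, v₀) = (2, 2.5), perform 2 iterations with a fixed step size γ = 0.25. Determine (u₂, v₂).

(0.625, 0.25)

∇g = (8u - 2v + 7, -2u + 8v - 5)
Step 1: at (2, 2.5), ∇g = (18, 11) → (2, 2.5) − 0.25·(18, 11) = (-2.5, -0.25)
Step 2: at (-2.5, -0.25), ∇g = (-12.5, -2) → (-2.5, -0.25) − 0.25·(-12.5, -2) = (0.625, 0.25)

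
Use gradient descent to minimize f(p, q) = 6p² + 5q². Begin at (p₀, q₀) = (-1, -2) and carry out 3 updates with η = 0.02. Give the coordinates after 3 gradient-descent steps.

(-0.438976, -1.024)

∇f = (12p, 10q)
(p₁, q₁) = (-1, -2) − 0.02·(-12, -20) = (-0.76, -1.6)
(p₂, q₂) = (-0.76, -1.6) − 0.02·(-9.12, -16) = (-0.5776, -1.28)
(p₃, q₃) = (-0.5776, -1.28) − 0.02·(-6.9312, -12.8) = (-0.438976, -1.024)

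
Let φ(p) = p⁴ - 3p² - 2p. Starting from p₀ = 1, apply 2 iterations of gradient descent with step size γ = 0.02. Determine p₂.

φ′(p) = 4p³ - 6p - 2
p₁ = 1 − 0.02·(-4) = 1.08
p₂ = 1.08 − 0.02·(-3.441152) = 1.14882304

1.14882304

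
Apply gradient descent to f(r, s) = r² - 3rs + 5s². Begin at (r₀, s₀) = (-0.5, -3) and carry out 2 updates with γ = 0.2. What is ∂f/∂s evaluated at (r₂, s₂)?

-40.68

∇f = (2r - 3s, -3r + 10s)
(r₁, s₁) = (-0.5, -3) − 0.2·(8, -28.5) = (-2.1, 2.7)
(r₂, s₂) = (-2.1, 2.7) − 0.2·(-12.3, 33.3) = (0.36, -3.96)
∂f/∂s at (0.36, -3.96) = -40.68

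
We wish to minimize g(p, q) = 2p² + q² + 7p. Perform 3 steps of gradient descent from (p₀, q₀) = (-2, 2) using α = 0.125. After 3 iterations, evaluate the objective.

∇g = (4p + 7, 2q)
(p₁, q₁) = (-2, 2) − 0.125·(-1, 4) = (-1.875, 1.5)
(p₂, q₂) = (-1.875, 1.5) − 0.125·(-0.5, 3) = (-1.8125, 1.125)
(p₃, q₃) = (-1.8125, 1.125) − 0.125·(-0.25, 2.25) = (-1.78125, 0.84375)
g(-1.78125, 0.84375) = -5.4111328125

-5.4111328125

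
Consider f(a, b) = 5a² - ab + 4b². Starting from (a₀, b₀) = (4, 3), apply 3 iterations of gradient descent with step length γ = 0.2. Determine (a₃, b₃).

(-3.216, 0.688)

∇f = (10a - b, -a + 8b)
Step 1: at (4, 3), ∇f = (37, 20) → (4, 3) − 0.2·(37, 20) = (-3.4, -1)
Step 2: at (-3.4, -1), ∇f = (-33, -4.6) → (-3.4, -1) − 0.2·(-33, -4.6) = (3.2, -0.08)
Step 3: at (3.2, -0.08), ∇f = (32.08, -3.84) → (3.2, -0.08) − 0.2·(32.08, -3.84) = (-3.216, 0.688)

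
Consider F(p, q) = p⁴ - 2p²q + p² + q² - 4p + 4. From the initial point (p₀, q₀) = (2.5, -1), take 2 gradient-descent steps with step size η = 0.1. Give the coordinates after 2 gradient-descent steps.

(41.28065, 5.0645)

∇F = (4p³ - 4pq + 2p - 4, -2p² + 2q)
Step 1: at (2.5, -1), ∇F = (73.5, -14.5) → (2.5, -1) − 0.1·(73.5, -14.5) = (-4.85, 0.45)
Step 2: at (-4.85, 0.45), ∇F = (-461.3065, -46.145) → (-4.85, 0.45) − 0.1·(-461.3065, -46.145) = (41.28065, 5.0645)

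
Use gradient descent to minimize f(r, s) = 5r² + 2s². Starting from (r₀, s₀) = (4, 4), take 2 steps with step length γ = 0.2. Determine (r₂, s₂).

(4, 0.16)

∇f = (10r, 4s)
Step 1: at (4, 4), ∇f = (40, 16) → (4, 4) − 0.2·(40, 16) = (-4, 0.8)
Step 2: at (-4, 0.8), ∇f = (-40, 3.2) → (-4, 0.8) − 0.2·(-40, 3.2) = (4, 0.16)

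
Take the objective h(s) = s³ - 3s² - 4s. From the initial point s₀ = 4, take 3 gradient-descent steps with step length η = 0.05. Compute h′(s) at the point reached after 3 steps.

1.074951171875

h′(s) = 3s² - 6s - 4
s₁ = 4 − 0.05·20 = 3
s₂ = 3 − 0.05·5 = 2.75
s₃ = 2.75 − 0.05·2.1875 = 2.640625
h′(s) at (2.640625) = 1.074951171875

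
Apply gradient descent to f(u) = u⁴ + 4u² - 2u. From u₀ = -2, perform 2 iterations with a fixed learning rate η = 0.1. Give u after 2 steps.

-10

f′(u) = 4u³ + 8u - 2
u₁ = -2 − 0.1·(-50) = 3
u₂ = 3 − 0.1·130 = -10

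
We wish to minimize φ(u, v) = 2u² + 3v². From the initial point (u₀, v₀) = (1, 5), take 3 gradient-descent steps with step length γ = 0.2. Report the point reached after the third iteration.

∇φ = (4u, 6v)
(u₁, v₁) = (1, 5) − 0.2·(4, 30) = (0.2, -1)
(u₂, v₂) = (0.2, -1) − 0.2·(0.8, -6) = (0.04, 0.2)
(u₃, v₃) = (0.04, 0.2) − 0.2·(0.16, 1.2) = (0.008, -0.04)

(0.008, -0.04)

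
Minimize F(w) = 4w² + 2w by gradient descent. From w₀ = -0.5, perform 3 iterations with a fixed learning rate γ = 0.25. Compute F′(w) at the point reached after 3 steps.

F′(w) = 8w + 2
w₁ = -0.5 − 0.25·(-2) = 0
w₂ = 0 − 0.25·2 = -0.5
w₃ = -0.5 − 0.25·(-2) = 0
F′(w) at (0) = 2

2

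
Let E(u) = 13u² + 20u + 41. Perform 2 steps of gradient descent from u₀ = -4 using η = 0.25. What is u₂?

-98.5

E′(u) = 26u + 20
u₁ = -4 − 0.25·(-84) = 17
u₂ = 17 − 0.25·462 = -98.5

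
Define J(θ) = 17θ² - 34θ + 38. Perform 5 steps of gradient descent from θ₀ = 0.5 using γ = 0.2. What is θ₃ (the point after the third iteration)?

J′(θ) = 34θ - 34
Step 1: J′(0.5) = -17; θ₁ = 0.5 − 0.2·(-17) = 3.9
Step 2: J′(3.9) = 98.6; θ₂ = 3.9 − 0.2·98.6 = -15.82
Step 3: J′(-15.82) = -571.88; θ₃ = -15.82 − 0.2·(-571.88) = 98.556

98.556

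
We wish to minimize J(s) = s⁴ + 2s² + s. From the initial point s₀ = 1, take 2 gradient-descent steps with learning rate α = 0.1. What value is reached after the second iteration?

J′(s) = 4s³ + 4s + 1
Step 1: J′(1) = 9; s₁ = 1 − 0.1·9 = 0.1
Step 2: J′(0.1) = 1.404; s₂ = 0.1 − 0.1·1.404 = -0.0404

-0.0404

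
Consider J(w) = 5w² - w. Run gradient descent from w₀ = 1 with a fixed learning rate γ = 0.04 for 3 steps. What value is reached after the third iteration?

0.2944

J′(w) = 10w - 1
Step 1: J′(1) = 9; w₁ = 1 − 0.04·9 = 0.64
Step 2: J′(0.64) = 5.4; w₂ = 0.64 − 0.04·5.4 = 0.424
Step 3: J′(0.424) = 3.24; w₃ = 0.424 − 0.04·3.24 = 0.2944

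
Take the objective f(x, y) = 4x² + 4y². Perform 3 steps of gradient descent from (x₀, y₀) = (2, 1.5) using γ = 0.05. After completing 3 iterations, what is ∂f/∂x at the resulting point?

∇f = (8x, 8y)
Step 1: at (2, 1.5), ∇f = (16, 12) → (2, 1.5) − 0.05·(16, 12) = (1.2, 0.9)
Step 2: at (1.2, 0.9), ∇f = (9.6, 7.2) → (1.2, 0.9) − 0.05·(9.6, 7.2) = (0.72, 0.54)
Step 3: at (0.72, 0.54), ∇f = (5.76, 4.32) → (0.72, 0.54) − 0.05·(5.76, 4.32) = (0.432, 0.324)
∂f/∂x at (0.432, 0.324) = 3.456

3.456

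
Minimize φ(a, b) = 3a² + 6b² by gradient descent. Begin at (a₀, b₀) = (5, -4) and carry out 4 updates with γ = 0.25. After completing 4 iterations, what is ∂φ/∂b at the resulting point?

∇φ = (6a, 12b)
(a₁, b₁) = (5, -4) − 0.25·(30, -48) = (-2.5, 8)
(a₂, b₂) = (-2.5, 8) − 0.25·(-15, 96) = (1.25, -16)
(a₃, b₃) = (1.25, -16) − 0.25·(7.5, -192) = (-0.625, 32)
(a₄, b₄) = (-0.625, 32) − 0.25·(-3.75, 384) = (0.3125, -64)
∂φ/∂b at (0.3125, -64) = -768

-768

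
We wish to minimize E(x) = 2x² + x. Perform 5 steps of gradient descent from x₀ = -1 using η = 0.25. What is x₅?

E′(x) = 4x + 1
x₁ = -1 − 0.25·(-3) = -0.25
x₂ = -0.25 − 0.25·0 = -0.25
x₃ = -0.25 − 0.25·0 = -0.25
x₄ = -0.25 − 0.25·0 = -0.25
x₅ = -0.25 − 0.25·0 = -0.25

-0.25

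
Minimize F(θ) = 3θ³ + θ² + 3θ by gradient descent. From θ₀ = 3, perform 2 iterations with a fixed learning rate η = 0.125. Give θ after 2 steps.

F′(θ) = 9θ² + 2θ + 3
θ₁ = 3 − 0.125·90 = -8.25
θ₂ = -8.25 − 0.125·599.0625 = -83.1328125

-83.1328125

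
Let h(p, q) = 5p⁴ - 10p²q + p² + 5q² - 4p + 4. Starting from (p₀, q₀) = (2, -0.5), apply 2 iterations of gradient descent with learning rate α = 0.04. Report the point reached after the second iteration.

∇h = (20p³ - 20pq + 2p - 4, -10p² + 10q)
(p₁, q₁) = (2, -0.5) − 0.04·(180, -45) = (-5.2, 1.3)
(p₂, q₂) = (-5.2, 1.3) − 0.04·(-2691.36, -257.4) = (102.4544, 11.596)

(102.4544, 11.596)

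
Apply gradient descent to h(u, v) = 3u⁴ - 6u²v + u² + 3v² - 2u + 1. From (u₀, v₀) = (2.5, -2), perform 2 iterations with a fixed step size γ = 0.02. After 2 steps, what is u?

∇h = (12u³ - 12uv + 2u - 2, -6u² + 6v)
(u₁, v₁) = (2.5, -2) − 0.02·(250.5, -49.5) = (-2.51, -1.01)
(u₂, v₂) = (-2.51, -1.01) − 0.02·(-227.200212, -43.8606) = (2.03400424, -0.132788)
u = 2.03400424

2.03400424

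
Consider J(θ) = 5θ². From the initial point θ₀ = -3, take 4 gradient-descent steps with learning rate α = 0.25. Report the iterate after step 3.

J′(θ) = 10θ
Step 1: J′(-3) = -30; θ₁ = -3 − 0.25·(-30) = 4.5
Step 2: J′(4.5) = 45; θ₂ = 4.5 − 0.25·45 = -6.75
Step 3: J′(-6.75) = -67.5; θ₃ = -6.75 − 0.25·(-67.5) = 10.125

10.125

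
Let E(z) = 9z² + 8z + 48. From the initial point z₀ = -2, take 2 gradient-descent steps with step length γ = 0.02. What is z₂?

E′(z) = 18z + 8
Step 1: E′(-2) = -28; z₁ = -2 − 0.02·(-28) = -1.44
Step 2: E′(-1.44) = -17.92; z₂ = -1.44 − 0.02·(-17.92) = -1.0816

-1.0816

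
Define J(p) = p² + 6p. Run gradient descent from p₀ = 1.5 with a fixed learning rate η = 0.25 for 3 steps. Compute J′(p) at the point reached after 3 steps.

1.125

J′(p) = 2p + 6
p₁ = 1.5 − 0.25·9 = -0.75
p₂ = -0.75 − 0.25·4.5 = -1.875
p₃ = -1.875 − 0.25·2.25 = -2.4375
J′(p) at (-2.4375) = 1.125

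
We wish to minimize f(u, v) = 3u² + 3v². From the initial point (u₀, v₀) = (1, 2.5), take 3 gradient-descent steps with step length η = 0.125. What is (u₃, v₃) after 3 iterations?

(0.015625, 0.0390625)

∇f = (6u, 6v)
Step 1: at (1, 2.5), ∇f = (6, 15) → (1, 2.5) − 0.125·(6, 15) = (0.25, 0.625)
Step 2: at (0.25, 0.625), ∇f = (1.5, 3.75) → (0.25, 0.625) − 0.125·(1.5, 3.75) = (0.0625, 0.15625)
Step 3: at (0.0625, 0.15625), ∇f = (0.375, 0.9375) → (0.0625, 0.15625) − 0.125·(0.375, 0.9375) = (0.015625, 0.0390625)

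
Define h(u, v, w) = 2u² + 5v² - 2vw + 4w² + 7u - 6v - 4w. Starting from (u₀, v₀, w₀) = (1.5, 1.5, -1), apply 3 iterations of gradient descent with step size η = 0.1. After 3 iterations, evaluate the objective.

∇h = (4u + 7, 10v - 2w - 6, -2v + 8w - 4)
(u₁, v₁, w₁) = (1.5, 1.5, -1) − 0.1·(13, 11, -15) = (0.2, 0.4, 0.5)
(u₂, v₂, w₂) = (0.2, 0.4, 0.5) − 0.1·(7.8, -3, -0.8) = (-0.58, 0.7, 0.58)
(u₃, v₃, w₃) = (-0.58, 0.7, 0.58) − 0.1·(4.68, -0.16, -0.76) = (-1.048, 0.716, 0.656)
h(-1.048, 0.716, 0.656) = -8.71416

-8.71416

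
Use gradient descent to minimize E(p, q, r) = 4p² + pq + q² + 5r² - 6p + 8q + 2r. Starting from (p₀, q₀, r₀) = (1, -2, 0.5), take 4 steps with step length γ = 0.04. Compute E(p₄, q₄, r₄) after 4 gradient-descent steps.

-19.22576733696

∇E = (8p + q - 6, p + 2q + 8, 10r + 2)
Step 1: at (1, -2, 0.5), ∇E = (0, 5, 7) → (1, -2, 0.5) − 0.04·(0, 5, 7) = (1, -2.2, 0.22)
Step 2: at (1, -2.2, 0.22), ∇E = (-0.2, 4.6, 4.2) → (1, -2.2, 0.22) − 0.04·(-0.2, 4.6, 4.2) = (1.008, -2.384, 0.052)
Step 3: at (1.008, -2.384, 0.052), ∇E = (-0.32, 4.24, 2.52) → (1.008, -2.384, 0.052) − 0.04·(-0.32, 4.24, 2.52) = (1.0208, -2.5536, -0.0488)
Step 4: at (1.0208, -2.5536, -0.0488), ∇E = (-0.3872, 3.9136, 1.512) → (1.0208, -2.5536, -0.0488) − 0.04·(-0.3872, 3.9136, 1.512) = (1.036288, -2.710144, -0.10928)
E(1.036288, -2.710144, -0.10928) = -19.22576733696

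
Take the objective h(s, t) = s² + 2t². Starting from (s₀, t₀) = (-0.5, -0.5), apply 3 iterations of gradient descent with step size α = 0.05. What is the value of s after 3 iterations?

-0.3645

∇h = (2s, 4t)
(s₁, t₁) = (-0.5, -0.5) − 0.05·(-1, -2) = (-0.45, -0.4)
(s₂, t₂) = (-0.45, -0.4) − 0.05·(-0.9, -1.6) = (-0.405, -0.32)
(s₃, t₃) = (-0.405, -0.32) − 0.05·(-0.81, -1.28) = (-0.3645, -0.256)
s = -0.3645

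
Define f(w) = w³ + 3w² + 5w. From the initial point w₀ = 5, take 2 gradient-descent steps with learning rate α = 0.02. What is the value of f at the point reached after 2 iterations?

f′(w) = 3w² + 6w + 5
Step 1: f′(5) = 110; w₁ = 5 − 0.02·110 = 2.8
Step 2: f′(2.8) = 45.32; w₂ = 2.8 − 0.02·45.32 = 1.8936
f(1.8936) = 27.015084089856

27.015084089856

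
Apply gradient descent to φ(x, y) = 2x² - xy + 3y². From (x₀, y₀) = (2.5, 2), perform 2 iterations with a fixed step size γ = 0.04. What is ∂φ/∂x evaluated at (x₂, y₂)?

6.2656

∇φ = (4x - y, -x + 6y)
(x₁, y₁) = (2.5, 2) − 0.04·(8, 9.5) = (2.18, 1.62)
(x₂, y₂) = (2.18, 1.62) − 0.04·(7.1, 7.54) = (1.896, 1.3184)
∂φ/∂x at (1.896, 1.3184) = 6.2656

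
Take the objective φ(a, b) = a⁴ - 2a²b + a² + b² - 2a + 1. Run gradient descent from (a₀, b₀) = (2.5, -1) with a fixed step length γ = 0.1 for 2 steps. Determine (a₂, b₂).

(46.76605, 5.4605)

∇φ = (4a³ - 4ab + 2a - 2, -2a² + 2b)
Step 1: at (2.5, -1), ∇φ = (75.5, -14.5) → (2.5, -1) − 0.1·(75.5, -14.5) = (-5.05, 0.45)
Step 2: at (-5.05, 0.45), ∇φ = (-518.1605, -50.105) → (-5.05, 0.45) − 0.1·(-518.1605, -50.105) = (46.76605, 5.4605)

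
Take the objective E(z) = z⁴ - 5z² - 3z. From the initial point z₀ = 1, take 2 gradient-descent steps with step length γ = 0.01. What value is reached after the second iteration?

1.17719884

E′(z) = 4z³ - 10z - 3
z₁ = 1 − 0.01·(-9) = 1.09
z₂ = 1.09 − 0.01·(-8.719884) = 1.17719884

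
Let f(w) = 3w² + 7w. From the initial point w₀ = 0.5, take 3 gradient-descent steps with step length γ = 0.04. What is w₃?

f′(w) = 6w + 7
w₁ = 0.5 − 0.04·10 = 0.1
w₂ = 0.1 − 0.04·7.6 = -0.204
w₃ = -0.204 − 0.04·5.776 = -0.43504

-0.43504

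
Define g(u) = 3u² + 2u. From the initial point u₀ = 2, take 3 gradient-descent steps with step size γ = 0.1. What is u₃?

-0.184

g′(u) = 6u + 2
u₁ = 2 − 0.1·14 = 0.6
u₂ = 0.6 − 0.1·5.6 = 0.04
u₃ = 0.04 − 0.1·2.24 = -0.184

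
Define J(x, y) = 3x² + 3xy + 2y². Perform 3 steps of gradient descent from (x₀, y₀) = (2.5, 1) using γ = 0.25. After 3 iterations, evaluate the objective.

35.37890625

∇J = (6x + 3y, 3x + 4y)
Step 1: at (2.5, 1), ∇J = (18, 11.5) → (2.5, 1) − 0.25·(18, 11.5) = (-2, -1.875)
Step 2: at (-2, -1.875), ∇J = (-17.625, -13.5) → (-2, -1.875) − 0.25·(-17.625, -13.5) = (2.40625, 1.5)
Step 3: at (2.40625, 1.5), ∇J = (18.9375, 13.21875) → (2.40625, 1.5) − 0.25·(18.9375, 13.21875) = (-2.328125, -1.8046875)
J(-2.328125, -1.8046875) = 35.37890625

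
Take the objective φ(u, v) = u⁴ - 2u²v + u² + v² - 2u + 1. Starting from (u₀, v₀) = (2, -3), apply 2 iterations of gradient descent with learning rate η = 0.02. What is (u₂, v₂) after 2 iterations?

∇φ = (4u³ - 4uv + 2u - 2, -2u² + 2v)
(u₁, v₁) = (2, -3) − 0.02·(58, -14) = (0.84, -2.72)
(u₂, v₂) = (0.84, -2.72) − 0.02·(11.190016, -6.8512) = (0.61619968, -2.582976)

(0.61619968, -2.582976)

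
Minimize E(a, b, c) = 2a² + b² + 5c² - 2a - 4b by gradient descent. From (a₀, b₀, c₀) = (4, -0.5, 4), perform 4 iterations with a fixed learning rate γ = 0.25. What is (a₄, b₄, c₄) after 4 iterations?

(0.5, 1.84375, 20.25)

∇E = (4a - 2, 2b - 4, 10c)
(a₁, b₁, c₁) = (4, -0.5, 4) − 0.25·(14, -5, 40) = (0.5, 0.75, -6)
(a₂, b₂, c₂) = (0.5, 0.75, -6) − 0.25·(0, -2.5, -60) = (0.5, 1.375, 9)
(a₃, b₃, c₃) = (0.5, 1.375, 9) − 0.25·(0, -1.25, 90) = (0.5, 1.6875, -13.5)
(a₄, b₄, c₄) = (0.5, 1.6875, -13.5) − 0.25·(0, -0.625, -135) = (0.5, 1.84375, 20.25)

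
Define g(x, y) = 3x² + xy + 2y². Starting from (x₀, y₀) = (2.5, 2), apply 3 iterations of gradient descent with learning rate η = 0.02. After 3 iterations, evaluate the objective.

∇g = (6x + y, x + 4y)
(x₁, y₁) = (2.5, 2) − 0.02·(17, 10.5) = (2.16, 1.79)
(x₂, y₂) = (2.16, 1.79) − 0.02·(14.75, 9.32) = (1.865, 1.6036)
(x₃, y₃) = (1.865, 1.6036) − 0.02·(12.7936, 8.2794) = (1.609128, 1.438012)
g(1.609128, 1.438012) = 14.217581158976

14.217581158976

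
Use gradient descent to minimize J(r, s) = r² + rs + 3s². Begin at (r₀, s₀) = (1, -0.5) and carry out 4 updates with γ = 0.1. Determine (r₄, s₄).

(0.4861, -0.12005)

∇J = (2r + s, r + 6s)
(r₁, s₁) = (1, -0.5) − 0.1·(1.5, -2) = (0.85, -0.3)
(r₂, s₂) = (0.85, -0.3) − 0.1·(1.4, -0.95) = (0.71, -0.205)
(r₃, s₃) = (0.71, -0.205) − 0.1·(1.215, -0.52) = (0.5885, -0.153)
(r₄, s₄) = (0.5885, -0.153) − 0.1·(1.024, -0.3295) = (0.4861, -0.12005)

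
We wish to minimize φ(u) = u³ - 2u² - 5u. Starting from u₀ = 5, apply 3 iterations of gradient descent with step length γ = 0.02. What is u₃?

3.118504

φ′(u) = 3u² - 4u - 5
Step 1: φ′(5) = 50; u₁ = 5 − 0.02·50 = 4
Step 2: φ′(4) = 27; u₂ = 4 − 0.02·27 = 3.46
Step 3: φ′(3.46) = 17.0748; u₃ = 3.46 − 0.02·17.0748 = 3.118504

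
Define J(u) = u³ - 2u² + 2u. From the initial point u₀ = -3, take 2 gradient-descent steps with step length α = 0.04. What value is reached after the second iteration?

J′(u) = 3u² - 4u + 2
u₁ = -3 − 0.04·41 = -4.64
u₂ = -4.64 − 0.04·85.1488 = -8.045952

-8.045952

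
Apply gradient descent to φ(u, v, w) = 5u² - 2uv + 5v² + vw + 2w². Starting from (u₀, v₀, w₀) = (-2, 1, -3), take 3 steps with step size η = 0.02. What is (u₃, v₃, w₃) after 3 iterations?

(-0.948752, 0.496552, -2.379688)

∇φ = (10u - 2v, -2u + 10v + w, v + 4w)
(u₁, v₁, w₁) = (-2, 1, -3) − 0.02·(-22, 11, -11) = (-1.56, 0.78, -2.78)
(u₂, v₂, w₂) = (-1.56, 0.78, -2.78) − 0.02·(-17.16, 8.14, -10.34) = (-1.2168, 0.6172, -2.5732)
(u₃, v₃, w₃) = (-1.2168, 0.6172, -2.5732) − 0.02·(-13.4024, 6.0324, -9.6756) = (-0.948752, 0.496552, -2.379688)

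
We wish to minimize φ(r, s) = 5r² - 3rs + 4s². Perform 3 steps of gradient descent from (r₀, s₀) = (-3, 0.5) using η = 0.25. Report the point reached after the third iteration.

(18.8671875, -13.4375)

∇φ = (10r - 3s, -3r + 8s)
Step 1: at (-3, 0.5), ∇φ = (-31.5, 13) → (-3, 0.5) − 0.25·(-31.5, 13) = (4.875, -2.75)
Step 2: at (4.875, -2.75), ∇φ = (57, -36.625) → (4.875, -2.75) − 0.25·(57, -36.625) = (-9.375, 6.40625)
Step 3: at (-9.375, 6.40625), ∇φ = (-112.96875, 79.375) → (-9.375, 6.40625) − 0.25·(-112.96875, 79.375) = (18.8671875, -13.4375)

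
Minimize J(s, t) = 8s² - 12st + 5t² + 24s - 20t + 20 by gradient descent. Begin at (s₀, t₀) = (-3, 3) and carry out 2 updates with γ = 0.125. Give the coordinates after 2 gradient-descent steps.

∇J = (16s - 12t + 24, -12s + 10t - 20)
Step 1: at (-3, 3), ∇J = (-60, 46) → (-3, 3) − 0.125·(-60, 46) = (4.5, -2.75)
Step 2: at (4.5, -2.75), ∇J = (129, -101.5) → (4.5, -2.75) − 0.125·(129, -101.5) = (-11.625, 9.9375)

(-11.625, 9.9375)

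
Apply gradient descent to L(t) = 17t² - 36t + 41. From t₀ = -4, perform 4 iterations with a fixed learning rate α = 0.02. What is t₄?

1.00577792

L′(t) = 34t - 36
Step 1: L′(-4) = -172; t₁ = -4 − 0.02·(-172) = -0.56
Step 2: L′(-0.56) = -55.04; t₂ = -0.56 − 0.02·(-55.04) = 0.5408
Step 3: L′(0.5408) = -17.6128; t₃ = 0.5408 − 0.02·(-17.6128) = 0.893056
Step 4: L′(0.893056) = -5.636096; t₄ = 0.893056 − 0.02·(-5.636096) = 1.00577792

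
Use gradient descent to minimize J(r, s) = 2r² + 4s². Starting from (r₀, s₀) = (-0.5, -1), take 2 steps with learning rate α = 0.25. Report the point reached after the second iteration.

(0, -1)

∇J = (4r, 8s)
Step 1: at (-0.5, -1), ∇J = (-2, -8) → (-0.5, -1) − 0.25·(-2, -8) = (0, 1)
Step 2: at (0, 1), ∇J = (0, 8) → (0, 1) − 0.25·(0, 8) = (0, -1)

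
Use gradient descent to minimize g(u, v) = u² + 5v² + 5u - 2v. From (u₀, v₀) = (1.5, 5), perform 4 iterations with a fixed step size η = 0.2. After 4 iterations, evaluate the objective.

∇g = (2u + 5, 10v - 2)
(u₁, v₁) = (1.5, 5) − 0.2·(8, 48) = (-0.1, -4.6)
(u₂, v₂) = (-0.1, -4.6) − 0.2·(4.8, -48) = (-1.06, 5)
(u₃, v₃) = (-1.06, 5) − 0.2·(2.88, 48) = (-1.636, -4.6)
(u₄, v₄) = (-1.636, -4.6) − 0.2·(1.728, -48) = (-1.9816, 5)
g(-1.9816, 5) = 109.01873856

109.01873856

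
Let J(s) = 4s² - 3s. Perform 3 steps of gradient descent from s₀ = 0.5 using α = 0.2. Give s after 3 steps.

J′(s) = 8s - 3
s₁ = 0.5 − 0.2·1 = 0.3
s₂ = 0.3 − 0.2·(-0.6) = 0.42
s₃ = 0.42 − 0.2·0.36 = 0.348

0.348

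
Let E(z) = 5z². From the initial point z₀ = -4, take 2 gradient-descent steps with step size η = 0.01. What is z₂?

-3.24

E′(z) = 10z
Step 1: E′(-4) = -40; z₁ = -4 − 0.01·(-40) = -3.6
Step 2: E′(-3.6) = -36; z₂ = -3.6 − 0.01·(-36) = -3.24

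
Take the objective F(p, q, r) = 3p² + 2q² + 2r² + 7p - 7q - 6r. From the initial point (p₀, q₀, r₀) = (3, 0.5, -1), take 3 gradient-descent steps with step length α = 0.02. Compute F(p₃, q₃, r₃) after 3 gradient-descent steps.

∇F = (6p + 7, 4q - 7, 4r - 6)
(p₁, q₁, r₁) = (3, 0.5, -1) − 0.02·(25, -5, -10) = (2.5, 0.6, -0.8)
(p₂, q₂, r₂) = (2.5, 0.6, -0.8) − 0.02·(22, -4.6, -9.2) = (2.06, 0.692, -0.616)
(p₃, q₃, r₃) = (2.06, 0.692, -0.616) − 0.02·(19.36, -4.232, -8.464) = (1.6728, 0.77664, -0.44672)
F(1.6728, 0.77664, -0.44672) = 18.953676416

18.953676416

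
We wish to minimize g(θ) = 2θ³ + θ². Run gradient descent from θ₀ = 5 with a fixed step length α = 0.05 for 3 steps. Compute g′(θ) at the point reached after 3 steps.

g′(θ) = 6θ² + 2θ
θ₁ = 5 − 0.05·160 = -3
θ₂ = -3 − 0.05·48 = -5.4
θ₃ = -5.4 − 0.05·164.16 = -13.608
g′(θ) at (-13.608) = 1083.849984

1083.849984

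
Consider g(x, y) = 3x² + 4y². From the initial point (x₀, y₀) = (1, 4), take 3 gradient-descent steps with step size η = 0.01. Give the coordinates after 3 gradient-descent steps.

∇g = (6x, 8y)
Step 1: at (1, 4), ∇g = (6, 32) → (1, 4) − 0.01·(6, 32) = (0.94, 3.68)
Step 2: at (0.94, 3.68), ∇g = (5.64, 29.44) → (0.94, 3.68) − 0.01·(5.64, 29.44) = (0.8836, 3.3856)
Step 3: at (0.8836, 3.3856), ∇g = (5.3016, 27.0848) → (0.8836, 3.3856) − 0.01·(5.3016, 27.0848) = (0.830584, 3.114752)

(0.830584, 3.114752)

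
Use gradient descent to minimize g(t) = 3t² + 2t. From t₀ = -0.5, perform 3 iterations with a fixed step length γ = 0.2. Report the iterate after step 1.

g′(t) = 6t + 2
t₁ = -0.5 − 0.2·(-1) = -0.3

-0.3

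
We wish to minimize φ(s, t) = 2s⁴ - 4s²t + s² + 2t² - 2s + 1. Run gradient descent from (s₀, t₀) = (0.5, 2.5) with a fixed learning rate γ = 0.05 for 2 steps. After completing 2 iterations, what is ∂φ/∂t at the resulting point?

∇φ = (8s³ - 8st + 2s - 2, -4s² + 4t)
Step 1: at (0.5, 2.5), ∇φ = (-10, 9) → (0.5, 2.5) − 0.05·(-10, 9) = (1, 2.05)
Step 2: at (1, 2.05), ∇φ = (-8.4, 4.2) → (1, 2.05) − 0.05·(-8.4, 4.2) = (1.42, 1.84)
∂φ/∂t at (1.42, 1.84) = -0.7056

-0.7056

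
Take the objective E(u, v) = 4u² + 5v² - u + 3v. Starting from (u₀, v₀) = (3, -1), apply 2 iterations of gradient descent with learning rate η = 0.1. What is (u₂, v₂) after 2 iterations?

(0.24, -0.3)

∇E = (8u - 1, 10v + 3)
Step 1: at (3, -1), ∇E = (23, -7) → (3, -1) − 0.1·(23, -7) = (0.7, -0.3)
Step 2: at (0.7, -0.3), ∇E = (4.6, 0) → (0.7, -0.3) − 0.1·(4.6, 0) = (0.24, -0.3)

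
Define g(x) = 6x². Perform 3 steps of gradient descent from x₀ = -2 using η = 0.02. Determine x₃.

g′(x) = 12x
x₁ = -2 − 0.02·(-24) = -1.52
x₂ = -1.52 − 0.02·(-18.24) = -1.1552
x₃ = -1.1552 − 0.02·(-13.8624) = -0.877952

-0.877952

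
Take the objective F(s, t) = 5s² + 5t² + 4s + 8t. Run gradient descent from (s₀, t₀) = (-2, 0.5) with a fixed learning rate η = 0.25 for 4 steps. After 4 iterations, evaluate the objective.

∇F = (10s + 4, 10t + 8)
(s₁, t₁) = (-2, 0.5) − 0.25·(-16, 13) = (2, -2.75)
(s₂, t₂) = (2, -2.75) − 0.25·(24, -19.5) = (-4, 2.125)
(s₃, t₃) = (-4, 2.125) − 0.25·(-36, 29.25) = (5, -5.1875)
(s₄, t₄) = (5, -5.1875) − 0.25·(54, -43.875) = (-8.5, 5.78125)
F(-8.5, 5.78125) = 540.6142578125

540.6142578125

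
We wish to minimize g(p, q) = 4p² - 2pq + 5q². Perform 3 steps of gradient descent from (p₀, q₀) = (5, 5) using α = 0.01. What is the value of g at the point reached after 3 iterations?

∇g = (8p - 2q, -2p + 10q)
(p₁, q₁) = (5, 5) − 0.01·(30, 40) = (4.7, 4.6)
(p₂, q₂) = (4.7, 4.6) − 0.01·(28.4, 36.6) = (4.416, 4.234)
(p₃, q₃) = (4.416, 4.234) − 0.01·(26.86, 33.508) = (4.1474, 3.89892)
g(4.1474, 3.89892) = 112.470831256

112.470831256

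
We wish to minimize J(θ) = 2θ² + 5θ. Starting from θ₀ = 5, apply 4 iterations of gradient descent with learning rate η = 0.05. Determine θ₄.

1.31

J′(θ) = 4θ + 5
θ₁ = 5 − 0.05·25 = 3.75
θ₂ = 3.75 − 0.05·20 = 2.75
θ₃ = 2.75 − 0.05·16 = 1.95
θ₄ = 1.95 − 0.05·12.8 = 1.31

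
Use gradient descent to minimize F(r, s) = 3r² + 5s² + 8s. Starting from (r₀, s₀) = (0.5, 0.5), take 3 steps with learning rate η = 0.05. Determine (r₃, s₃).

∇F = (6r, 10s + 8)
Step 1: at (0.5, 0.5), ∇F = (3, 13) → (0.5, 0.5) − 0.05·(3, 13) = (0.35, -0.15)
Step 2: at (0.35, -0.15), ∇F = (2.1, 6.5) → (0.35, -0.15) − 0.05·(2.1, 6.5) = (0.245, -0.475)
Step 3: at (0.245, -0.475), ∇F = (1.47, 3.25) → (0.245, -0.475) − 0.05·(1.47, 3.25) = (0.1715, -0.6375)

(0.1715, -0.6375)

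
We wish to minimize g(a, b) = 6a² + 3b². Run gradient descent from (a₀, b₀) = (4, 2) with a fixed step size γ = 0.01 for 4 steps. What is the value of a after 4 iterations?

2.39878144

∇g = (12a, 6b)
Step 1: at (4, 2), ∇g = (48, 12) → (4, 2) − 0.01·(48, 12) = (3.52, 1.88)
Step 2: at (3.52, 1.88), ∇g = (42.24, 11.28) → (3.52, 1.88) − 0.01·(42.24, 11.28) = (3.0976, 1.7672)
Step 3: at (3.0976, 1.7672), ∇g = (37.1712, 10.6032) → (3.0976, 1.7672) − 0.01·(37.1712, 10.6032) = (2.725888, 1.661168)
Step 4: at (2.725888, 1.661168), ∇g = (32.710656, 9.967008) → (2.725888, 1.661168) − 0.01·(32.710656, 9.967008) = (2.39878144, 1.56149792)
a = 2.39878144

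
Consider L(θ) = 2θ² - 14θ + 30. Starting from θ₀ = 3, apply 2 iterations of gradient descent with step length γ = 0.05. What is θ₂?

L′(θ) = 4θ - 14
θ₁ = 3 − 0.05·(-2) = 3.1
θ₂ = 3.1 − 0.05·(-1.6) = 3.18

3.18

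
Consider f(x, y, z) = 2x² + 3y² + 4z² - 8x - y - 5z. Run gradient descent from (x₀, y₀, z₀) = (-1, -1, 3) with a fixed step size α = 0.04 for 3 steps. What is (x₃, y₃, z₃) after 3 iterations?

(0.221888, -0.345472, 1.371776)

∇f = (4x - 8, 6y - 1, 8z - 5)
(x₁, y₁, z₁) = (-1, -1, 3) − 0.04·(-12, -7, 19) = (-0.52, -0.72, 2.24)
(x₂, y₂, z₂) = (-0.52, -0.72, 2.24) − 0.04·(-10.08, -5.32, 12.92) = (-0.1168, -0.5072, 1.7232)
(x₃, y₃, z₃) = (-0.1168, -0.5072, 1.7232) − 0.04·(-8.4672, -4.0432, 8.7856) = (0.221888, -0.345472, 1.371776)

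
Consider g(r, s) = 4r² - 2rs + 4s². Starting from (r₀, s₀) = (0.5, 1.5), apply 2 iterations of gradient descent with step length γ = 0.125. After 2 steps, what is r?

∇g = (8r - 2s, -2r + 8s)
(r₁, s₁) = (0.5, 1.5) − 0.125·(1, 11) = (0.375, 0.125)
(r₂, s₂) = (0.375, 0.125) − 0.125·(2.75, 0.25) = (0.03125, 0.09375)
r = 0.03125

0.03125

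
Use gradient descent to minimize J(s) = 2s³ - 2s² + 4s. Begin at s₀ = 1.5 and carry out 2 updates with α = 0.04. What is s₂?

J′(s) = 6s² - 4s + 4
Step 1: J′(1.5) = 11.5; s₁ = 1.5 − 0.04·11.5 = 1.04
Step 2: J′(1.04) = 6.3296; s₂ = 1.04 − 0.04·6.3296 = 0.786816

0.786816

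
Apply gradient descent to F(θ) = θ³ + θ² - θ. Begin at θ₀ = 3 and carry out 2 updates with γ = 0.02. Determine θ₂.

1.951424

F′(θ) = 3θ² + 2θ - 1
Step 1: F′(3) = 32; θ₁ = 3 − 0.02·32 = 2.36
Step 2: F′(2.36) = 20.4288; θ₂ = 2.36 − 0.02·20.4288 = 1.951424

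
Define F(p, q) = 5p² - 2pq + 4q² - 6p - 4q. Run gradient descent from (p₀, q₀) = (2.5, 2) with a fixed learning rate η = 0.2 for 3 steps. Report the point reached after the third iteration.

∇F = (10p - 2q - 6, -2p + 8q - 4)
(p₁, q₁) = (2.5, 2) − 0.2·(15, 7) = (-0.5, 0.6)
(p₂, q₂) = (-0.5, 0.6) − 0.2·(-12.2, 1.8) = (1.94, 0.24)
(p₃, q₃) = (1.94, 0.24) − 0.2·(12.92, -5.96) = (-0.644, 1.432)

(-0.644, 1.432)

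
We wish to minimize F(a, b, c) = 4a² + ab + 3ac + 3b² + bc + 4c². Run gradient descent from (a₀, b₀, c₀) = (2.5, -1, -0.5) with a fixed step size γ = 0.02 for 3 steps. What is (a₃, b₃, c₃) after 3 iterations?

(1.611404, -0.766304, -0.575596)

∇F = (8a + b + 3c, a + 6b + c, 3a + b + 8c)
Step 1: at (2.5, -1, -0.5), ∇F = (17.5, -4, 2.5) → (2.5, -1, -0.5) − 0.02·(17.5, -4, 2.5) = (2.15, -0.92, -0.55)
Step 2: at (2.15, -0.92, -0.55), ∇F = (14.63, -3.92, 1.13) → (2.15, -0.92, -0.55) − 0.02·(14.63, -3.92, 1.13) = (1.8574, -0.8416, -0.5726)
Step 3: at (1.8574, -0.8416, -0.5726), ∇F = (12.2998, -3.7648, 0.1498) → (1.8574, -0.8416, -0.5726) − 0.02·(12.2998, -3.7648, 0.1498) = (1.611404, -0.766304, -0.575596)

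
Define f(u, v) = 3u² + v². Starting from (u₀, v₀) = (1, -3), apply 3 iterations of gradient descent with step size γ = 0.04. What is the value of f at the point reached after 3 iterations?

6.035294797824

∇f = (6u, 2v)
Step 1: at (1, -3), ∇f = (6, -6) → (1, -3) − 0.04·(6, -6) = (0.76, -2.76)
Step 2: at (0.76, -2.76), ∇f = (4.56, -5.52) → (0.76, -2.76) − 0.04·(4.56, -5.52) = (0.5776, -2.5392)
Step 3: at (0.5776, -2.5392), ∇f = (3.4656, -5.0784) → (0.5776, -2.5392) − 0.04·(3.4656, -5.0784) = (0.438976, -2.336064)
f(0.438976, -2.336064) = 6.035294797824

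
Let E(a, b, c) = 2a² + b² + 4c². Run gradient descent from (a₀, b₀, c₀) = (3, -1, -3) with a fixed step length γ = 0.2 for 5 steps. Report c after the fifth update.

0.23328

∇E = (4a, 2b, 8c)
Step 1: at (3, -1, -3), ∇E = (12, -2, -24) → (3, -1, -3) − 0.2·(12, -2, -24) = (0.6, -0.6, 1.8)
Step 2: at (0.6, -0.6, 1.8), ∇E = (2.4, -1.2, 14.4) → (0.6, -0.6, 1.8) − 0.2·(2.4, -1.2, 14.4) = (0.12, -0.36, -1.08)
Step 3: at (0.12, -0.36, -1.08), ∇E = (0.48, -0.72, -8.64) → (0.12, -0.36, -1.08) − 0.2·(0.48, -0.72, -8.64) = (0.024, -0.216, 0.648)
Step 4: at (0.024, -0.216, 0.648), ∇E = (0.096, -0.432, 5.184) → (0.024, -0.216, 0.648) − 0.2·(0.096, -0.432, 5.184) = (0.0048, -0.1296, -0.3888)
Step 5: at (0.0048, -0.1296, -0.3888), ∇E = (0.0192, -0.2592, -3.1104) → (0.0048, -0.1296, -0.3888) − 0.2·(0.0192, -0.2592, -3.1104) = (0.00096, -0.07776, 0.23328)
c = 0.23328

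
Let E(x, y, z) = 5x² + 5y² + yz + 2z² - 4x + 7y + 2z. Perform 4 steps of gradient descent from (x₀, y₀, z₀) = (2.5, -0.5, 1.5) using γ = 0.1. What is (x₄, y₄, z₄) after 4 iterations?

(0.4, -0.70785, -0.07955)

∇E = (10x - 4, 10y + z + 7, y + 4z + 2)
Step 1: at (2.5, -0.5, 1.5), ∇E = (21, 3.5, 7.5) → (2.5, -0.5, 1.5) − 0.1·(21, 3.5, 7.5) = (0.4, -0.85, 0.75)
Step 2: at (0.4, -0.85, 0.75), ∇E = (0, -0.75, 4.15) → (0.4, -0.85, 0.75) − 0.1·(0, -0.75, 4.15) = (0.4, -0.775, 0.335)
Step 3: at (0.4, -0.775, 0.335), ∇E = (0, -0.415, 2.565) → (0.4, -0.775, 0.335) − 0.1·(0, -0.415, 2.565) = (0.4, -0.7335, 0.0785)
Step 4: at (0.4, -0.7335, 0.0785), ∇E = (0, -0.2565, 1.5805) → (0.4, -0.7335, 0.0785) − 0.1·(0, -0.2565, 1.5805) = (0.4, -0.70785, -0.07955)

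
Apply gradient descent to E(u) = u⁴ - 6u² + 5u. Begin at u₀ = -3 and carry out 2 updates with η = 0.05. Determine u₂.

0.301425

E′(u) = 4u³ - 12u + 5
u₁ = -3 − 0.05·(-67) = 0.35
u₂ = 0.35 − 0.05·0.9715 = 0.301425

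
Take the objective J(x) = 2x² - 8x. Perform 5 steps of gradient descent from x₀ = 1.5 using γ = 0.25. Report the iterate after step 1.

J′(x) = 4x - 8
x₁ = 1.5 − 0.25·(-2) = 2

2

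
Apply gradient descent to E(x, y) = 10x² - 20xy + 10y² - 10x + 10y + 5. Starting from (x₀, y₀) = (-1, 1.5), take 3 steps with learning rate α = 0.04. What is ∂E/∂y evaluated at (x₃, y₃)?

∇E = (20x - 20y - 10, -20x + 20y + 10)
(x₁, y₁) = (-1, 1.5) − 0.04·(-60, 60) = (1.4, -0.9)
(x₂, y₂) = (1.4, -0.9) − 0.04·(36, -36) = (-0.04, 0.54)
(x₃, y₃) = (-0.04, 0.54) − 0.04·(-21.6, 21.6) = (0.824, -0.324)
∂E/∂y at (0.824, -0.324) = -12.96

-12.96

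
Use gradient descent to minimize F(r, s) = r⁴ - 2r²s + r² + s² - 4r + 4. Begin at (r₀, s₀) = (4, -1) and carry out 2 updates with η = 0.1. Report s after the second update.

113.312

∇F = (4r³ - 4rs + 2r - 4, -2r² + 2s)
Step 1: at (4, -1), ∇F = (276, -34) → (4, -1) − 0.1·(276, -34) = (-23.6, 2.4)
Step 2: at (-23.6, 2.4), ∇F = (-52401.664, -1109.12) → (-23.6, 2.4) − 0.1·(-52401.664, -1109.12) = (5216.5664, 113.312)
s = 113.312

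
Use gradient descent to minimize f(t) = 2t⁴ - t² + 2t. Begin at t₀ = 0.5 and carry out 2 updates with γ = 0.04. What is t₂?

f′(t) = 8t³ - 2t + 2
t₁ = 0.5 − 0.04·2 = 0.42
t₂ = 0.42 − 0.04·1.752704 = 0.34989184

0.34989184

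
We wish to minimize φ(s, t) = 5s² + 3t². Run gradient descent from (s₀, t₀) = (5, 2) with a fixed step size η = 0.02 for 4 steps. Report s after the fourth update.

∇φ = (10s, 6t)
Step 1: at (5, 2), ∇φ = (50, 12) → (5, 2) − 0.02·(50, 12) = (4, 1.76)
Step 2: at (4, 1.76), ∇φ = (40, 10.56) → (4, 1.76) − 0.02·(40, 10.56) = (3.2, 1.5488)
Step 3: at (3.2, 1.5488), ∇φ = (32, 9.2928) → (3.2, 1.5488) − 0.02·(32, 9.2928) = (2.56, 1.362944)
Step 4: at (2.56, 1.362944), ∇φ = (25.6, 8.177664) → (2.56, 1.362944) − 0.02·(25.6, 8.177664) = (2.048, 1.19939072)
s = 2.048

2.048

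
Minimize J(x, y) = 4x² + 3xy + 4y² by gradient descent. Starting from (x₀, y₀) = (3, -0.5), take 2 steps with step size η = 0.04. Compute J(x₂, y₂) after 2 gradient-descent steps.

7.962304

∇J = (8x + 3y, 3x + 8y)
Step 1: at (3, -0.5), ∇J = (22.5, 5) → (3, -0.5) − 0.04·(22.5, 5) = (2.1, -0.7)
Step 2: at (2.1, -0.7), ∇J = (14.7, 0.7) → (2.1, -0.7) − 0.04·(14.7, 0.7) = (1.512, -0.728)
J(1.512, -0.728) = 7.962304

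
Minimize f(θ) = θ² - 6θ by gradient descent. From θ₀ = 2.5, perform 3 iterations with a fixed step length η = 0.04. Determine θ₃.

f′(θ) = 2θ - 6
θ₁ = 2.5 − 0.04·(-1) = 2.54
θ₂ = 2.54 − 0.04·(-0.92) = 2.5768
θ₃ = 2.5768 − 0.04·(-0.8464) = 2.610656

2.610656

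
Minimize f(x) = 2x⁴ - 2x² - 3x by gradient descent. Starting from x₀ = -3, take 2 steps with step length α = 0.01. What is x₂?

f′(x) = 8x³ - 4x - 3
x₁ = -3 − 0.01·(-207) = -0.93
x₂ = -0.93 − 0.01·(-5.714856) = -0.87285144

-0.87285144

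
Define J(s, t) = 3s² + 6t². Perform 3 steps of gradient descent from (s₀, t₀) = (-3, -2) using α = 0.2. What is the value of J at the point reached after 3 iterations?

∇J = (6s, 12t)
Step 1: at (-3, -2), ∇J = (-18, -24) → (-3, -2) − 0.2·(-18, -24) = (0.6, 2.8)
Step 2: at (0.6, 2.8), ∇J = (3.6, 33.6) → (0.6, 2.8) − 0.2·(3.6, 33.6) = (-0.12, -3.92)
Step 3: at (-0.12, -3.92), ∇J = (-0.72, -47.04) → (-0.12, -3.92) − 0.2·(-0.72, -47.04) = (0.024, 5.488)
J(0.024, 5.488) = 180.710592

180.710592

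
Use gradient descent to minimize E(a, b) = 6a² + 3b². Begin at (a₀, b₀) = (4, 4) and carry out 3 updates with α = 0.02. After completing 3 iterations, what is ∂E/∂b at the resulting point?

16.355328

∇E = (12a, 6b)
Step 1: at (4, 4), ∇E = (48, 24) → (4, 4) − 0.02·(48, 24) = (3.04, 3.52)
Step 2: at (3.04, 3.52), ∇E = (36.48, 21.12) → (3.04, 3.52) − 0.02·(36.48, 21.12) = (2.3104, 3.0976)
Step 3: at (2.3104, 3.0976), ∇E = (27.7248, 18.5856) → (2.3104, 3.0976) − 0.02·(27.7248, 18.5856) = (1.755904, 2.725888)
∂E/∂b at (1.755904, 2.725888) = 16.355328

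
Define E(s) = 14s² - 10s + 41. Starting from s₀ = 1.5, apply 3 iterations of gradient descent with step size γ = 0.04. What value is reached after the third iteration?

E′(s) = 28s - 10
s₁ = 1.5 − 0.04·32 = 0.22
s₂ = 0.22 − 0.04·(-3.84) = 0.3736
s₃ = 0.3736 − 0.04·0.4608 = 0.355168

0.355168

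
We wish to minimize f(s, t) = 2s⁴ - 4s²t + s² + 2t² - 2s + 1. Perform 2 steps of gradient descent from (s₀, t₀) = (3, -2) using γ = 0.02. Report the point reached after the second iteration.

(0.30039296, -0.584832)

∇f = (8s³ - 8st + 2s - 2, -4s² + 4t)
Step 1: at (3, -2), ∇f = (268, -44) → (3, -2) − 0.02·(268, -44) = (-2.36, -1.12)
Step 2: at (-2.36, -1.12), ∇f = (-133.019648, -26.7584) → (-2.36, -1.12) − 0.02·(-133.019648, -26.7584) = (0.30039296, -0.584832)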